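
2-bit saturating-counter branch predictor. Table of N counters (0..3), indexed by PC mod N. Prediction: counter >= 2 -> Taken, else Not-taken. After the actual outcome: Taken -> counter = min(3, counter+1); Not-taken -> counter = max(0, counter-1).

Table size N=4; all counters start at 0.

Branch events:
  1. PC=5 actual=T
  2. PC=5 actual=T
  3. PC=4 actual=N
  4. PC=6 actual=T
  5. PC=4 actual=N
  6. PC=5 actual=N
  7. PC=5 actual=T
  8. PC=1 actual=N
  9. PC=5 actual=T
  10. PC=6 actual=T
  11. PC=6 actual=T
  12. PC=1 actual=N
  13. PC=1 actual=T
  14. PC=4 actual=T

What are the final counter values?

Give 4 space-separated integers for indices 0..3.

Answer: 1 2 3 0

Derivation:
Ev 1: PC=5 idx=1 pred=N actual=T -> ctr[1]=1
Ev 2: PC=5 idx=1 pred=N actual=T -> ctr[1]=2
Ev 3: PC=4 idx=0 pred=N actual=N -> ctr[0]=0
Ev 4: PC=6 idx=2 pred=N actual=T -> ctr[2]=1
Ev 5: PC=4 idx=0 pred=N actual=N -> ctr[0]=0
Ev 6: PC=5 idx=1 pred=T actual=N -> ctr[1]=1
Ev 7: PC=5 idx=1 pred=N actual=T -> ctr[1]=2
Ev 8: PC=1 idx=1 pred=T actual=N -> ctr[1]=1
Ev 9: PC=5 idx=1 pred=N actual=T -> ctr[1]=2
Ev 10: PC=6 idx=2 pred=N actual=T -> ctr[2]=2
Ev 11: PC=6 idx=2 pred=T actual=T -> ctr[2]=3
Ev 12: PC=1 idx=1 pred=T actual=N -> ctr[1]=1
Ev 13: PC=1 idx=1 pred=N actual=T -> ctr[1]=2
Ev 14: PC=4 idx=0 pred=N actual=T -> ctr[0]=1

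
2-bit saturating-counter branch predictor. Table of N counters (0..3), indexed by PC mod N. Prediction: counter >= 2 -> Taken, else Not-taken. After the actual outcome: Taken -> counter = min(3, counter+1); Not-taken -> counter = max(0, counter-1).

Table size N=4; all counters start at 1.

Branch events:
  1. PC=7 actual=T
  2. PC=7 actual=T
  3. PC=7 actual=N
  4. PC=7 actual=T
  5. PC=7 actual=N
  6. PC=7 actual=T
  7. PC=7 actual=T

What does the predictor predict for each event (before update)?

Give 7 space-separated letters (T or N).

Answer: N T T T T T T

Derivation:
Ev 1: PC=7 idx=3 pred=N actual=T -> ctr[3]=2
Ev 2: PC=7 idx=3 pred=T actual=T -> ctr[3]=3
Ev 3: PC=7 idx=3 pred=T actual=N -> ctr[3]=2
Ev 4: PC=7 idx=3 pred=T actual=T -> ctr[3]=3
Ev 5: PC=7 idx=3 pred=T actual=N -> ctr[3]=2
Ev 6: PC=7 idx=3 pred=T actual=T -> ctr[3]=3
Ev 7: PC=7 idx=3 pred=T actual=T -> ctr[3]=3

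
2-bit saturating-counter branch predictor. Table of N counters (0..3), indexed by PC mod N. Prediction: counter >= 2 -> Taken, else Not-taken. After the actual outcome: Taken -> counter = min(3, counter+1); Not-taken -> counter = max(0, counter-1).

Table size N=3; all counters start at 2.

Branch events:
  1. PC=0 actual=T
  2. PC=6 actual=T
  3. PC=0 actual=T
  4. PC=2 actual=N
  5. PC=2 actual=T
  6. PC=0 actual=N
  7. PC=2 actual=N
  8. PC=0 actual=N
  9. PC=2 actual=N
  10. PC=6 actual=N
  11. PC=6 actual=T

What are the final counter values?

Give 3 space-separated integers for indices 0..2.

Answer: 1 2 0

Derivation:
Ev 1: PC=0 idx=0 pred=T actual=T -> ctr[0]=3
Ev 2: PC=6 idx=0 pred=T actual=T -> ctr[0]=3
Ev 3: PC=0 idx=0 pred=T actual=T -> ctr[0]=3
Ev 4: PC=2 idx=2 pred=T actual=N -> ctr[2]=1
Ev 5: PC=2 idx=2 pred=N actual=T -> ctr[2]=2
Ev 6: PC=0 idx=0 pred=T actual=N -> ctr[0]=2
Ev 7: PC=2 idx=2 pred=T actual=N -> ctr[2]=1
Ev 8: PC=0 idx=0 pred=T actual=N -> ctr[0]=1
Ev 9: PC=2 idx=2 pred=N actual=N -> ctr[2]=0
Ev 10: PC=6 idx=0 pred=N actual=N -> ctr[0]=0
Ev 11: PC=6 idx=0 pred=N actual=T -> ctr[0]=1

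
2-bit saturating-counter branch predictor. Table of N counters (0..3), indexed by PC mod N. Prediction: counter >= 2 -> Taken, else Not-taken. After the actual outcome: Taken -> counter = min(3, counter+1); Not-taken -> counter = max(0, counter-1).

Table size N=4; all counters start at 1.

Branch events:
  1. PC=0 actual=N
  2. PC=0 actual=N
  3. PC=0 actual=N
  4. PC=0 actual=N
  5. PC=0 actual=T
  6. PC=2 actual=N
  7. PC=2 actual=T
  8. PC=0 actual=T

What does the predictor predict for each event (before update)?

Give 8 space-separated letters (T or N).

Ev 1: PC=0 idx=0 pred=N actual=N -> ctr[0]=0
Ev 2: PC=0 idx=0 pred=N actual=N -> ctr[0]=0
Ev 3: PC=0 idx=0 pred=N actual=N -> ctr[0]=0
Ev 4: PC=0 idx=0 pred=N actual=N -> ctr[0]=0
Ev 5: PC=0 idx=0 pred=N actual=T -> ctr[0]=1
Ev 6: PC=2 idx=2 pred=N actual=N -> ctr[2]=0
Ev 7: PC=2 idx=2 pred=N actual=T -> ctr[2]=1
Ev 8: PC=0 idx=0 pred=N actual=T -> ctr[0]=2

Answer: N N N N N N N N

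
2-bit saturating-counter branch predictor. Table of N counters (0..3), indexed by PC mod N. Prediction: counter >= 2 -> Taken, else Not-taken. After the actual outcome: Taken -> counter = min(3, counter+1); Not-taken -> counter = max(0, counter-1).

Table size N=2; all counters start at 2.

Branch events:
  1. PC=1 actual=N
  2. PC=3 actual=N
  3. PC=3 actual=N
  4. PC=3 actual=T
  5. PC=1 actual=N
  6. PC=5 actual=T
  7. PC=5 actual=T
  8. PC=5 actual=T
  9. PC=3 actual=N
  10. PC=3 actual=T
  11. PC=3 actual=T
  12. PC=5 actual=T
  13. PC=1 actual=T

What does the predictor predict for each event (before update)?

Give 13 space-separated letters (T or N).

Answer: T N N N N N N T T T T T T

Derivation:
Ev 1: PC=1 idx=1 pred=T actual=N -> ctr[1]=1
Ev 2: PC=3 idx=1 pred=N actual=N -> ctr[1]=0
Ev 3: PC=3 idx=1 pred=N actual=N -> ctr[1]=0
Ev 4: PC=3 idx=1 pred=N actual=T -> ctr[1]=1
Ev 5: PC=1 idx=1 pred=N actual=N -> ctr[1]=0
Ev 6: PC=5 idx=1 pred=N actual=T -> ctr[1]=1
Ev 7: PC=5 idx=1 pred=N actual=T -> ctr[1]=2
Ev 8: PC=5 idx=1 pred=T actual=T -> ctr[1]=3
Ev 9: PC=3 idx=1 pred=T actual=N -> ctr[1]=2
Ev 10: PC=3 idx=1 pred=T actual=T -> ctr[1]=3
Ev 11: PC=3 idx=1 pred=T actual=T -> ctr[1]=3
Ev 12: PC=5 idx=1 pred=T actual=T -> ctr[1]=3
Ev 13: PC=1 idx=1 pred=T actual=T -> ctr[1]=3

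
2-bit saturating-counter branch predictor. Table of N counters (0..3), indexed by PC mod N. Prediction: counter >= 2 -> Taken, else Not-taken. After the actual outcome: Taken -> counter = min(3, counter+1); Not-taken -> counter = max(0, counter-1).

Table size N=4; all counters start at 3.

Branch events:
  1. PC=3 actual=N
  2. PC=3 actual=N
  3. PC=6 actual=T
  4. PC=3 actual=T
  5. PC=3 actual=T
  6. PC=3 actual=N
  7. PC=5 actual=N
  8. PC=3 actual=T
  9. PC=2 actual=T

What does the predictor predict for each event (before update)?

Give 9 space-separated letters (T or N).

Answer: T T T N T T T T T

Derivation:
Ev 1: PC=3 idx=3 pred=T actual=N -> ctr[3]=2
Ev 2: PC=3 idx=3 pred=T actual=N -> ctr[3]=1
Ev 3: PC=6 idx=2 pred=T actual=T -> ctr[2]=3
Ev 4: PC=3 idx=3 pred=N actual=T -> ctr[3]=2
Ev 5: PC=3 idx=3 pred=T actual=T -> ctr[3]=3
Ev 6: PC=3 idx=3 pred=T actual=N -> ctr[3]=2
Ev 7: PC=5 idx=1 pred=T actual=N -> ctr[1]=2
Ev 8: PC=3 idx=3 pred=T actual=T -> ctr[3]=3
Ev 9: PC=2 idx=2 pred=T actual=T -> ctr[2]=3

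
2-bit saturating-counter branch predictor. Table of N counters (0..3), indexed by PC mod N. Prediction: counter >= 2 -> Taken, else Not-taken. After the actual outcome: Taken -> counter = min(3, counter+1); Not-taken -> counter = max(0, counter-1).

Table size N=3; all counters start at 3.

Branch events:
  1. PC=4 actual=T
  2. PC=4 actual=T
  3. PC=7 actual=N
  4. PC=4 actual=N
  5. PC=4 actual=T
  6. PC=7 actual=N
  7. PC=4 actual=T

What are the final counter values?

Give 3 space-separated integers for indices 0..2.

Answer: 3 2 3

Derivation:
Ev 1: PC=4 idx=1 pred=T actual=T -> ctr[1]=3
Ev 2: PC=4 idx=1 pred=T actual=T -> ctr[1]=3
Ev 3: PC=7 idx=1 pred=T actual=N -> ctr[1]=2
Ev 4: PC=4 idx=1 pred=T actual=N -> ctr[1]=1
Ev 5: PC=4 idx=1 pred=N actual=T -> ctr[1]=2
Ev 6: PC=7 idx=1 pred=T actual=N -> ctr[1]=1
Ev 7: PC=4 idx=1 pred=N actual=T -> ctr[1]=2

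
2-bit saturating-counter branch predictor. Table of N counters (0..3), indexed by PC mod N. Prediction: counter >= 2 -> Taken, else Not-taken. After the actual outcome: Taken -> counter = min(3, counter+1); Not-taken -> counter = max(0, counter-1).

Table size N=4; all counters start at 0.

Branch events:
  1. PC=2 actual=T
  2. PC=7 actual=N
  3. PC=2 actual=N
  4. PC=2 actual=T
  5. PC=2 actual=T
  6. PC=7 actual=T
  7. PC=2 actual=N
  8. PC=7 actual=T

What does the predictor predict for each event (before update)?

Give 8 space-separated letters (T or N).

Answer: N N N N N N T N

Derivation:
Ev 1: PC=2 idx=2 pred=N actual=T -> ctr[2]=1
Ev 2: PC=7 idx=3 pred=N actual=N -> ctr[3]=0
Ev 3: PC=2 idx=2 pred=N actual=N -> ctr[2]=0
Ev 4: PC=2 idx=2 pred=N actual=T -> ctr[2]=1
Ev 5: PC=2 idx=2 pred=N actual=T -> ctr[2]=2
Ev 6: PC=7 idx=3 pred=N actual=T -> ctr[3]=1
Ev 7: PC=2 idx=2 pred=T actual=N -> ctr[2]=1
Ev 8: PC=7 idx=3 pred=N actual=T -> ctr[3]=2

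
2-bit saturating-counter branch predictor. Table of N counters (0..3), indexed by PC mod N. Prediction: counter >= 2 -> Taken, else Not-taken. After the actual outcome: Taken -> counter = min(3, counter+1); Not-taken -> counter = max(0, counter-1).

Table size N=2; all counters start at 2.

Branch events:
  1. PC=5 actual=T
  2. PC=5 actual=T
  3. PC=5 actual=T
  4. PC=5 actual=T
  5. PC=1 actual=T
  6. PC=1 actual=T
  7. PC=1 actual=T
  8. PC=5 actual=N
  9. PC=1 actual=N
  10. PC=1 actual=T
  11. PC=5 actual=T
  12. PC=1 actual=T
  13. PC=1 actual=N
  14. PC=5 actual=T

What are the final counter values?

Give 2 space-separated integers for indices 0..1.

Answer: 2 3

Derivation:
Ev 1: PC=5 idx=1 pred=T actual=T -> ctr[1]=3
Ev 2: PC=5 idx=1 pred=T actual=T -> ctr[1]=3
Ev 3: PC=5 idx=1 pred=T actual=T -> ctr[1]=3
Ev 4: PC=5 idx=1 pred=T actual=T -> ctr[1]=3
Ev 5: PC=1 idx=1 pred=T actual=T -> ctr[1]=3
Ev 6: PC=1 idx=1 pred=T actual=T -> ctr[1]=3
Ev 7: PC=1 idx=1 pred=T actual=T -> ctr[1]=3
Ev 8: PC=5 idx=1 pred=T actual=N -> ctr[1]=2
Ev 9: PC=1 idx=1 pred=T actual=N -> ctr[1]=1
Ev 10: PC=1 idx=1 pred=N actual=T -> ctr[1]=2
Ev 11: PC=5 idx=1 pred=T actual=T -> ctr[1]=3
Ev 12: PC=1 idx=1 pred=T actual=T -> ctr[1]=3
Ev 13: PC=1 idx=1 pred=T actual=N -> ctr[1]=2
Ev 14: PC=5 idx=1 pred=T actual=T -> ctr[1]=3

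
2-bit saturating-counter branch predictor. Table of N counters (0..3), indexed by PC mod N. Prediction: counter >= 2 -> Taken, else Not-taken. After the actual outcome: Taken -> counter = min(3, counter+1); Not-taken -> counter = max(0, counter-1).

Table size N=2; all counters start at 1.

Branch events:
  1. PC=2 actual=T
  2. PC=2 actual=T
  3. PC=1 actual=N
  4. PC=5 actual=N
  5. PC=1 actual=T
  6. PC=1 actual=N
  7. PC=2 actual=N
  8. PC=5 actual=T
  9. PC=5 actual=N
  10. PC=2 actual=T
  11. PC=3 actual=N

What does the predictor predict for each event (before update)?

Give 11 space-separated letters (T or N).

Ev 1: PC=2 idx=0 pred=N actual=T -> ctr[0]=2
Ev 2: PC=2 idx=0 pred=T actual=T -> ctr[0]=3
Ev 3: PC=1 idx=1 pred=N actual=N -> ctr[1]=0
Ev 4: PC=5 idx=1 pred=N actual=N -> ctr[1]=0
Ev 5: PC=1 idx=1 pred=N actual=T -> ctr[1]=1
Ev 6: PC=1 idx=1 pred=N actual=N -> ctr[1]=0
Ev 7: PC=2 idx=0 pred=T actual=N -> ctr[0]=2
Ev 8: PC=5 idx=1 pred=N actual=T -> ctr[1]=1
Ev 9: PC=5 idx=1 pred=N actual=N -> ctr[1]=0
Ev 10: PC=2 idx=0 pred=T actual=T -> ctr[0]=3
Ev 11: PC=3 idx=1 pred=N actual=N -> ctr[1]=0

Answer: N T N N N N T N N T N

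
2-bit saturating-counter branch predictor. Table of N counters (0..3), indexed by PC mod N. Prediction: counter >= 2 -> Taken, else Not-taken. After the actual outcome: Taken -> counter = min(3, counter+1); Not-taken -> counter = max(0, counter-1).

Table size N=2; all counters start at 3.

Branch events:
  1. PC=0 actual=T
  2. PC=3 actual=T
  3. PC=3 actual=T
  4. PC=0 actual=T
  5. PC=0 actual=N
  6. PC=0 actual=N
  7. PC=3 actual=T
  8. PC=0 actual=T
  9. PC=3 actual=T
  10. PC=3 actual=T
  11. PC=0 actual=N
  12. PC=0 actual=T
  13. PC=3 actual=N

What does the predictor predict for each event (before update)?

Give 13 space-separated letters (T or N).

Ev 1: PC=0 idx=0 pred=T actual=T -> ctr[0]=3
Ev 2: PC=3 idx=1 pred=T actual=T -> ctr[1]=3
Ev 3: PC=3 idx=1 pred=T actual=T -> ctr[1]=3
Ev 4: PC=0 idx=0 pred=T actual=T -> ctr[0]=3
Ev 5: PC=0 idx=0 pred=T actual=N -> ctr[0]=2
Ev 6: PC=0 idx=0 pred=T actual=N -> ctr[0]=1
Ev 7: PC=3 idx=1 pred=T actual=T -> ctr[1]=3
Ev 8: PC=0 idx=0 pred=N actual=T -> ctr[0]=2
Ev 9: PC=3 idx=1 pred=T actual=T -> ctr[1]=3
Ev 10: PC=3 idx=1 pred=T actual=T -> ctr[1]=3
Ev 11: PC=0 idx=0 pred=T actual=N -> ctr[0]=1
Ev 12: PC=0 idx=0 pred=N actual=T -> ctr[0]=2
Ev 13: PC=3 idx=1 pred=T actual=N -> ctr[1]=2

Answer: T T T T T T T N T T T N T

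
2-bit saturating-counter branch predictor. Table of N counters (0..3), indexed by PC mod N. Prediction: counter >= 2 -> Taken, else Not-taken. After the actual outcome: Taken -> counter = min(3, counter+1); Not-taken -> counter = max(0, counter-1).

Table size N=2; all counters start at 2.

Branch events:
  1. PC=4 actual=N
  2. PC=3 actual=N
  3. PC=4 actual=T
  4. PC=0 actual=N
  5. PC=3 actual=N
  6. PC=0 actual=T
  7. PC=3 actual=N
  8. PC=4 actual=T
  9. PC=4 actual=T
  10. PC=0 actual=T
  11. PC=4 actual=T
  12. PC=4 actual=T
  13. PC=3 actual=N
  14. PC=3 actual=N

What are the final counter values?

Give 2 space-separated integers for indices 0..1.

Ev 1: PC=4 idx=0 pred=T actual=N -> ctr[0]=1
Ev 2: PC=3 idx=1 pred=T actual=N -> ctr[1]=1
Ev 3: PC=4 idx=0 pred=N actual=T -> ctr[0]=2
Ev 4: PC=0 idx=0 pred=T actual=N -> ctr[0]=1
Ev 5: PC=3 idx=1 pred=N actual=N -> ctr[1]=0
Ev 6: PC=0 idx=0 pred=N actual=T -> ctr[0]=2
Ev 7: PC=3 idx=1 pred=N actual=N -> ctr[1]=0
Ev 8: PC=4 idx=0 pred=T actual=T -> ctr[0]=3
Ev 9: PC=4 idx=0 pred=T actual=T -> ctr[0]=3
Ev 10: PC=0 idx=0 pred=T actual=T -> ctr[0]=3
Ev 11: PC=4 idx=0 pred=T actual=T -> ctr[0]=3
Ev 12: PC=4 idx=0 pred=T actual=T -> ctr[0]=3
Ev 13: PC=3 idx=1 pred=N actual=N -> ctr[1]=0
Ev 14: PC=3 idx=1 pred=N actual=N -> ctr[1]=0

Answer: 3 0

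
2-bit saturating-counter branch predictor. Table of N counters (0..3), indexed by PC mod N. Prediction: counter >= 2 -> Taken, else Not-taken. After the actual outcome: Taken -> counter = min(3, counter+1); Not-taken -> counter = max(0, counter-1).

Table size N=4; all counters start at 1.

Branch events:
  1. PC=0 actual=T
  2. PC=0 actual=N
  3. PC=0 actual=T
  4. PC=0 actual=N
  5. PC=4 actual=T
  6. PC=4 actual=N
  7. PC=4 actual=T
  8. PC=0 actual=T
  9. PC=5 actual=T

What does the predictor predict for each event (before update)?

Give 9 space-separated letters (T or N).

Answer: N T N T N T N T N

Derivation:
Ev 1: PC=0 idx=0 pred=N actual=T -> ctr[0]=2
Ev 2: PC=0 idx=0 pred=T actual=N -> ctr[0]=1
Ev 3: PC=0 idx=0 pred=N actual=T -> ctr[0]=2
Ev 4: PC=0 idx=0 pred=T actual=N -> ctr[0]=1
Ev 5: PC=4 idx=0 pred=N actual=T -> ctr[0]=2
Ev 6: PC=4 idx=0 pred=T actual=N -> ctr[0]=1
Ev 7: PC=4 idx=0 pred=N actual=T -> ctr[0]=2
Ev 8: PC=0 idx=0 pred=T actual=T -> ctr[0]=3
Ev 9: PC=5 idx=1 pred=N actual=T -> ctr[1]=2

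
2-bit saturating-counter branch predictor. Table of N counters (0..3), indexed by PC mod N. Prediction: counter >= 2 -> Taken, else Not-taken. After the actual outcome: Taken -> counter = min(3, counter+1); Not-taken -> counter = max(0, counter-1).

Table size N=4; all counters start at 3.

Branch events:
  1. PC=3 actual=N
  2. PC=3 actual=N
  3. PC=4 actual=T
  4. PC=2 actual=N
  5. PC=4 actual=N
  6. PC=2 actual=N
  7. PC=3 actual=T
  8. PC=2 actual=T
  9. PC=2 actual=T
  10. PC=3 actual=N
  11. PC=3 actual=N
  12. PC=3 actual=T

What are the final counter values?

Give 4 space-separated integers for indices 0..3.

Answer: 2 3 3 1

Derivation:
Ev 1: PC=3 idx=3 pred=T actual=N -> ctr[3]=2
Ev 2: PC=3 idx=3 pred=T actual=N -> ctr[3]=1
Ev 3: PC=4 idx=0 pred=T actual=T -> ctr[0]=3
Ev 4: PC=2 idx=2 pred=T actual=N -> ctr[2]=2
Ev 5: PC=4 idx=0 pred=T actual=N -> ctr[0]=2
Ev 6: PC=2 idx=2 pred=T actual=N -> ctr[2]=1
Ev 7: PC=3 idx=3 pred=N actual=T -> ctr[3]=2
Ev 8: PC=2 idx=2 pred=N actual=T -> ctr[2]=2
Ev 9: PC=2 idx=2 pred=T actual=T -> ctr[2]=3
Ev 10: PC=3 idx=3 pred=T actual=N -> ctr[3]=1
Ev 11: PC=3 idx=3 pred=N actual=N -> ctr[3]=0
Ev 12: PC=3 idx=3 pred=N actual=T -> ctr[3]=1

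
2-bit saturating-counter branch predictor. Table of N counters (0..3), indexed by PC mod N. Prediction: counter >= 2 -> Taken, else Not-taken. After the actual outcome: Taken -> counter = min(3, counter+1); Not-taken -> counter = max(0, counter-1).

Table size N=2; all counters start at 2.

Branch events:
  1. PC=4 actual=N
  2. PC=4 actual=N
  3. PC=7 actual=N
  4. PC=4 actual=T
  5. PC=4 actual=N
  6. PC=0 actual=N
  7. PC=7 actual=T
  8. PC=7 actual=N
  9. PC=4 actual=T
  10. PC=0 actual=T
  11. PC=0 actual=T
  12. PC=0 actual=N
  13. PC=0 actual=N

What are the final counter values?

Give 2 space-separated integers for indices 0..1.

Ev 1: PC=4 idx=0 pred=T actual=N -> ctr[0]=1
Ev 2: PC=4 idx=0 pred=N actual=N -> ctr[0]=0
Ev 3: PC=7 idx=1 pred=T actual=N -> ctr[1]=1
Ev 4: PC=4 idx=0 pred=N actual=T -> ctr[0]=1
Ev 5: PC=4 idx=0 pred=N actual=N -> ctr[0]=0
Ev 6: PC=0 idx=0 pred=N actual=N -> ctr[0]=0
Ev 7: PC=7 idx=1 pred=N actual=T -> ctr[1]=2
Ev 8: PC=7 idx=1 pred=T actual=N -> ctr[1]=1
Ev 9: PC=4 idx=0 pred=N actual=T -> ctr[0]=1
Ev 10: PC=0 idx=0 pred=N actual=T -> ctr[0]=2
Ev 11: PC=0 idx=0 pred=T actual=T -> ctr[0]=3
Ev 12: PC=0 idx=0 pred=T actual=N -> ctr[0]=2
Ev 13: PC=0 idx=0 pred=T actual=N -> ctr[0]=1

Answer: 1 1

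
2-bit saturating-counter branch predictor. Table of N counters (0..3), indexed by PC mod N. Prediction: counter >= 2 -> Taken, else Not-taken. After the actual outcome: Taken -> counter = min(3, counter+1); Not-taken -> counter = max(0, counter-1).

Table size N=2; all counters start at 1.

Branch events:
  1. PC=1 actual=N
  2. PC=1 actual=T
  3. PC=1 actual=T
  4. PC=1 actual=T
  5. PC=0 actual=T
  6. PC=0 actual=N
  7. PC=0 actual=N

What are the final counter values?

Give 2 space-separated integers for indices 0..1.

Ev 1: PC=1 idx=1 pred=N actual=N -> ctr[1]=0
Ev 2: PC=1 idx=1 pred=N actual=T -> ctr[1]=1
Ev 3: PC=1 idx=1 pred=N actual=T -> ctr[1]=2
Ev 4: PC=1 idx=1 pred=T actual=T -> ctr[1]=3
Ev 5: PC=0 idx=0 pred=N actual=T -> ctr[0]=2
Ev 6: PC=0 idx=0 pred=T actual=N -> ctr[0]=1
Ev 7: PC=0 idx=0 pred=N actual=N -> ctr[0]=0

Answer: 0 3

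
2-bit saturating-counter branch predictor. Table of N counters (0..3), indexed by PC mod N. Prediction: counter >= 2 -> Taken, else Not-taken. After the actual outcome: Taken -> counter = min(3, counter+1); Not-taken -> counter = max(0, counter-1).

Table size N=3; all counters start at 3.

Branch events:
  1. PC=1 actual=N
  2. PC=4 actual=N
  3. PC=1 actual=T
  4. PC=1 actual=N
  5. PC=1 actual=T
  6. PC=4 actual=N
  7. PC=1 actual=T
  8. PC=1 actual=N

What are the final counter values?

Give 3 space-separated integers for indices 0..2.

Ev 1: PC=1 idx=1 pred=T actual=N -> ctr[1]=2
Ev 2: PC=4 idx=1 pred=T actual=N -> ctr[1]=1
Ev 3: PC=1 idx=1 pred=N actual=T -> ctr[1]=2
Ev 4: PC=1 idx=1 pred=T actual=N -> ctr[1]=1
Ev 5: PC=1 idx=1 pred=N actual=T -> ctr[1]=2
Ev 6: PC=4 idx=1 pred=T actual=N -> ctr[1]=1
Ev 7: PC=1 idx=1 pred=N actual=T -> ctr[1]=2
Ev 8: PC=1 idx=1 pred=T actual=N -> ctr[1]=1

Answer: 3 1 3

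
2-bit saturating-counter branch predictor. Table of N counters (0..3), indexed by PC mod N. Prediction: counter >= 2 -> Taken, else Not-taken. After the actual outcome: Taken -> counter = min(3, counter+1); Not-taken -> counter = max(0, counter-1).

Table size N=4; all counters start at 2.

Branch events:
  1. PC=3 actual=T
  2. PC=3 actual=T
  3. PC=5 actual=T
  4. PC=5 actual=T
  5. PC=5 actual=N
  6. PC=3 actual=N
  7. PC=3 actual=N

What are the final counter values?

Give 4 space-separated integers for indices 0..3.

Ev 1: PC=3 idx=3 pred=T actual=T -> ctr[3]=3
Ev 2: PC=3 idx=3 pred=T actual=T -> ctr[3]=3
Ev 3: PC=5 idx=1 pred=T actual=T -> ctr[1]=3
Ev 4: PC=5 idx=1 pred=T actual=T -> ctr[1]=3
Ev 5: PC=5 idx=1 pred=T actual=N -> ctr[1]=2
Ev 6: PC=3 idx=3 pred=T actual=N -> ctr[3]=2
Ev 7: PC=3 idx=3 pred=T actual=N -> ctr[3]=1

Answer: 2 2 2 1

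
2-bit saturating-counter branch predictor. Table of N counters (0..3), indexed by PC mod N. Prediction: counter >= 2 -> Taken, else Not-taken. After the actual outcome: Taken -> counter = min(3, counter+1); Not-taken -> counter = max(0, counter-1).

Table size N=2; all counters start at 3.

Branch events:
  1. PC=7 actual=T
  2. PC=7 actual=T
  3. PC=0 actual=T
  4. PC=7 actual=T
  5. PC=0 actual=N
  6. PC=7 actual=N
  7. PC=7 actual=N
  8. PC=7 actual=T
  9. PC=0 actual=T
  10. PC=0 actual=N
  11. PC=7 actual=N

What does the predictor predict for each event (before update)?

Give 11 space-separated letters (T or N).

Answer: T T T T T T T N T T T

Derivation:
Ev 1: PC=7 idx=1 pred=T actual=T -> ctr[1]=3
Ev 2: PC=7 idx=1 pred=T actual=T -> ctr[1]=3
Ev 3: PC=0 idx=0 pred=T actual=T -> ctr[0]=3
Ev 4: PC=7 idx=1 pred=T actual=T -> ctr[1]=3
Ev 5: PC=0 idx=0 pred=T actual=N -> ctr[0]=2
Ev 6: PC=7 idx=1 pred=T actual=N -> ctr[1]=2
Ev 7: PC=7 idx=1 pred=T actual=N -> ctr[1]=1
Ev 8: PC=7 idx=1 pred=N actual=T -> ctr[1]=2
Ev 9: PC=0 idx=0 pred=T actual=T -> ctr[0]=3
Ev 10: PC=0 idx=0 pred=T actual=N -> ctr[0]=2
Ev 11: PC=7 idx=1 pred=T actual=N -> ctr[1]=1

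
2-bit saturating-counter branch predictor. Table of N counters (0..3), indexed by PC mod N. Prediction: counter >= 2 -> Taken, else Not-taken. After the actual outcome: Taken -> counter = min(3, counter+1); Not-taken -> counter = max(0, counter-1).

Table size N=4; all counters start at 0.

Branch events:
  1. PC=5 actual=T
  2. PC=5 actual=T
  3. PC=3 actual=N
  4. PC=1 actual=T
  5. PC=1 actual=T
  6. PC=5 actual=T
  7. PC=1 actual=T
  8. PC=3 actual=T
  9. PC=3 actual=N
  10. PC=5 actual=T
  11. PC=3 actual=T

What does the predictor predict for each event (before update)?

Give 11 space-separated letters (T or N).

Ev 1: PC=5 idx=1 pred=N actual=T -> ctr[1]=1
Ev 2: PC=5 idx=1 pred=N actual=T -> ctr[1]=2
Ev 3: PC=3 idx=3 pred=N actual=N -> ctr[3]=0
Ev 4: PC=1 idx=1 pred=T actual=T -> ctr[1]=3
Ev 5: PC=1 idx=1 pred=T actual=T -> ctr[1]=3
Ev 6: PC=5 idx=1 pred=T actual=T -> ctr[1]=3
Ev 7: PC=1 idx=1 pred=T actual=T -> ctr[1]=3
Ev 8: PC=3 idx=3 pred=N actual=T -> ctr[3]=1
Ev 9: PC=3 idx=3 pred=N actual=N -> ctr[3]=0
Ev 10: PC=5 idx=1 pred=T actual=T -> ctr[1]=3
Ev 11: PC=3 idx=3 pred=N actual=T -> ctr[3]=1

Answer: N N N T T T T N N T N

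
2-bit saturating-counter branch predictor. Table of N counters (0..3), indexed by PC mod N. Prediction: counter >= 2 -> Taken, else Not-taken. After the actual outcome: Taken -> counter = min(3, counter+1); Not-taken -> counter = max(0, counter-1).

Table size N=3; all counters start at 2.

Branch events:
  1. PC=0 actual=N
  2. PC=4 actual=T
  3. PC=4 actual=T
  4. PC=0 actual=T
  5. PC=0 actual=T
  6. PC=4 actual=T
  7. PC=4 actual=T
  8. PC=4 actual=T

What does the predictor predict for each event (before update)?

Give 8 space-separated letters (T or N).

Answer: T T T N T T T T

Derivation:
Ev 1: PC=0 idx=0 pred=T actual=N -> ctr[0]=1
Ev 2: PC=4 idx=1 pred=T actual=T -> ctr[1]=3
Ev 3: PC=4 idx=1 pred=T actual=T -> ctr[1]=3
Ev 4: PC=0 idx=0 pred=N actual=T -> ctr[0]=2
Ev 5: PC=0 idx=0 pred=T actual=T -> ctr[0]=3
Ev 6: PC=4 idx=1 pred=T actual=T -> ctr[1]=3
Ev 7: PC=4 idx=1 pred=T actual=T -> ctr[1]=3
Ev 8: PC=4 idx=1 pred=T actual=T -> ctr[1]=3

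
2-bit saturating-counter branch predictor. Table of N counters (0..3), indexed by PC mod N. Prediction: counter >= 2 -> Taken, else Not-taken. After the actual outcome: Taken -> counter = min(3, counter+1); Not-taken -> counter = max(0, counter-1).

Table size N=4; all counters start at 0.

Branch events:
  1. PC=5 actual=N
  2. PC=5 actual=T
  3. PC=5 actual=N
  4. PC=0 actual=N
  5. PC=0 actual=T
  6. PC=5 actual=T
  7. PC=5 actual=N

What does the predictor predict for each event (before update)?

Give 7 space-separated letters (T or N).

Ev 1: PC=5 idx=1 pred=N actual=N -> ctr[1]=0
Ev 2: PC=5 idx=1 pred=N actual=T -> ctr[1]=1
Ev 3: PC=5 idx=1 pred=N actual=N -> ctr[1]=0
Ev 4: PC=0 idx=0 pred=N actual=N -> ctr[0]=0
Ev 5: PC=0 idx=0 pred=N actual=T -> ctr[0]=1
Ev 6: PC=5 idx=1 pred=N actual=T -> ctr[1]=1
Ev 7: PC=5 idx=1 pred=N actual=N -> ctr[1]=0

Answer: N N N N N N N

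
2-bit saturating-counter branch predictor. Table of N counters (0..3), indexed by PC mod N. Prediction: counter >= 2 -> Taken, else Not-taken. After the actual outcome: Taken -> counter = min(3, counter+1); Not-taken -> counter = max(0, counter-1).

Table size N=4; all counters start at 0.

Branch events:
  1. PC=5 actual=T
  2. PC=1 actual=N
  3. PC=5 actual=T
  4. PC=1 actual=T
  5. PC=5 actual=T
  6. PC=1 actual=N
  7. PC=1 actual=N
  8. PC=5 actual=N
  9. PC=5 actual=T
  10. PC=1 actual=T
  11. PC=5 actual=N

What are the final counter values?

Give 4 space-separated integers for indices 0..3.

Ev 1: PC=5 idx=1 pred=N actual=T -> ctr[1]=1
Ev 2: PC=1 idx=1 pred=N actual=N -> ctr[1]=0
Ev 3: PC=5 idx=1 pred=N actual=T -> ctr[1]=1
Ev 4: PC=1 idx=1 pred=N actual=T -> ctr[1]=2
Ev 5: PC=5 idx=1 pred=T actual=T -> ctr[1]=3
Ev 6: PC=1 idx=1 pred=T actual=N -> ctr[1]=2
Ev 7: PC=1 idx=1 pred=T actual=N -> ctr[1]=1
Ev 8: PC=5 idx=1 pred=N actual=N -> ctr[1]=0
Ev 9: PC=5 idx=1 pred=N actual=T -> ctr[1]=1
Ev 10: PC=1 idx=1 pred=N actual=T -> ctr[1]=2
Ev 11: PC=5 idx=1 pred=T actual=N -> ctr[1]=1

Answer: 0 1 0 0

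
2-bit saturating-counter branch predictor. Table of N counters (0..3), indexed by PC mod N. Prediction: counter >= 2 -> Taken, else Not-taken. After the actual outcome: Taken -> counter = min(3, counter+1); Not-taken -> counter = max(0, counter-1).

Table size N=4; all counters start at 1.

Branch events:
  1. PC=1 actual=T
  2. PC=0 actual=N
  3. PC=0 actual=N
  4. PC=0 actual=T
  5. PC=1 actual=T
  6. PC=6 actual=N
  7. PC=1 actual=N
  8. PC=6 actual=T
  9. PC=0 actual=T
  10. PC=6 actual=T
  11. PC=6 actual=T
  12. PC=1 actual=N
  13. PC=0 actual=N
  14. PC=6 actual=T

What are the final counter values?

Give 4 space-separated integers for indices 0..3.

Answer: 1 1 3 1

Derivation:
Ev 1: PC=1 idx=1 pred=N actual=T -> ctr[1]=2
Ev 2: PC=0 idx=0 pred=N actual=N -> ctr[0]=0
Ev 3: PC=0 idx=0 pred=N actual=N -> ctr[0]=0
Ev 4: PC=0 idx=0 pred=N actual=T -> ctr[0]=1
Ev 5: PC=1 idx=1 pred=T actual=T -> ctr[1]=3
Ev 6: PC=6 idx=2 pred=N actual=N -> ctr[2]=0
Ev 7: PC=1 idx=1 pred=T actual=N -> ctr[1]=2
Ev 8: PC=6 idx=2 pred=N actual=T -> ctr[2]=1
Ev 9: PC=0 idx=0 pred=N actual=T -> ctr[0]=2
Ev 10: PC=6 idx=2 pred=N actual=T -> ctr[2]=2
Ev 11: PC=6 idx=2 pred=T actual=T -> ctr[2]=3
Ev 12: PC=1 idx=1 pred=T actual=N -> ctr[1]=1
Ev 13: PC=0 idx=0 pred=T actual=N -> ctr[0]=1
Ev 14: PC=6 idx=2 pred=T actual=T -> ctr[2]=3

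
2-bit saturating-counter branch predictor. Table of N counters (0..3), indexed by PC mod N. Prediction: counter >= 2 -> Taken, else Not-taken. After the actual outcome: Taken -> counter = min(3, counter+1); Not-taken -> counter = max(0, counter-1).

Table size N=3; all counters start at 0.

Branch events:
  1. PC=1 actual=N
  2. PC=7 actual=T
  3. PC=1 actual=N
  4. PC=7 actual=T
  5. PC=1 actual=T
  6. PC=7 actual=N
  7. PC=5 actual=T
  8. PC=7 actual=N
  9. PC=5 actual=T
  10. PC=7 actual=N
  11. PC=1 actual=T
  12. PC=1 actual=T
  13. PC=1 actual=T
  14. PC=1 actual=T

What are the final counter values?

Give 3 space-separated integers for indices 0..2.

Answer: 0 3 2

Derivation:
Ev 1: PC=1 idx=1 pred=N actual=N -> ctr[1]=0
Ev 2: PC=7 idx=1 pred=N actual=T -> ctr[1]=1
Ev 3: PC=1 idx=1 pred=N actual=N -> ctr[1]=0
Ev 4: PC=7 idx=1 pred=N actual=T -> ctr[1]=1
Ev 5: PC=1 idx=1 pred=N actual=T -> ctr[1]=2
Ev 6: PC=7 idx=1 pred=T actual=N -> ctr[1]=1
Ev 7: PC=5 idx=2 pred=N actual=T -> ctr[2]=1
Ev 8: PC=7 idx=1 pred=N actual=N -> ctr[1]=0
Ev 9: PC=5 idx=2 pred=N actual=T -> ctr[2]=2
Ev 10: PC=7 idx=1 pred=N actual=N -> ctr[1]=0
Ev 11: PC=1 idx=1 pred=N actual=T -> ctr[1]=1
Ev 12: PC=1 idx=1 pred=N actual=T -> ctr[1]=2
Ev 13: PC=1 idx=1 pred=T actual=T -> ctr[1]=3
Ev 14: PC=1 idx=1 pred=T actual=T -> ctr[1]=3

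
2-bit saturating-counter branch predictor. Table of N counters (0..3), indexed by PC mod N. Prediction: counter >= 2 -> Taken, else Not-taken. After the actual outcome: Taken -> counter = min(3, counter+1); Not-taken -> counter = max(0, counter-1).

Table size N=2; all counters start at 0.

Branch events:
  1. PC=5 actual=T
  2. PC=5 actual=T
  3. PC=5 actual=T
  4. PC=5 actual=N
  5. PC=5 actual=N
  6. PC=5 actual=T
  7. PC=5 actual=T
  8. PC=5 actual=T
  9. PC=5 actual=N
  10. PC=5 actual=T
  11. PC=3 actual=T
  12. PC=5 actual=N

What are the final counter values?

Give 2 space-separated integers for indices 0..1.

Ev 1: PC=5 idx=1 pred=N actual=T -> ctr[1]=1
Ev 2: PC=5 idx=1 pred=N actual=T -> ctr[1]=2
Ev 3: PC=5 idx=1 pred=T actual=T -> ctr[1]=3
Ev 4: PC=5 idx=1 pred=T actual=N -> ctr[1]=2
Ev 5: PC=5 idx=1 pred=T actual=N -> ctr[1]=1
Ev 6: PC=5 idx=1 pred=N actual=T -> ctr[1]=2
Ev 7: PC=5 idx=1 pred=T actual=T -> ctr[1]=3
Ev 8: PC=5 idx=1 pred=T actual=T -> ctr[1]=3
Ev 9: PC=5 idx=1 pred=T actual=N -> ctr[1]=2
Ev 10: PC=5 idx=1 pred=T actual=T -> ctr[1]=3
Ev 11: PC=3 idx=1 pred=T actual=T -> ctr[1]=3
Ev 12: PC=5 idx=1 pred=T actual=N -> ctr[1]=2

Answer: 0 2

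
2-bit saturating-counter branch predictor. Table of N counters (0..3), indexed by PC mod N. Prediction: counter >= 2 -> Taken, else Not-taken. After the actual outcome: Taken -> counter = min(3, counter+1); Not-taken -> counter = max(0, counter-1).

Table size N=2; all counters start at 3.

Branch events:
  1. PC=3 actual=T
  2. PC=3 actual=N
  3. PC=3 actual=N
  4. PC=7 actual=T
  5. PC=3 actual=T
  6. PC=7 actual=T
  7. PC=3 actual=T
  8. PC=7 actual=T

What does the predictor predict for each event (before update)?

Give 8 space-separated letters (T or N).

Answer: T T T N T T T T

Derivation:
Ev 1: PC=3 idx=1 pred=T actual=T -> ctr[1]=3
Ev 2: PC=3 idx=1 pred=T actual=N -> ctr[1]=2
Ev 3: PC=3 idx=1 pred=T actual=N -> ctr[1]=1
Ev 4: PC=7 idx=1 pred=N actual=T -> ctr[1]=2
Ev 5: PC=3 idx=1 pred=T actual=T -> ctr[1]=3
Ev 6: PC=7 idx=1 pred=T actual=T -> ctr[1]=3
Ev 7: PC=3 idx=1 pred=T actual=T -> ctr[1]=3
Ev 8: PC=7 idx=1 pred=T actual=T -> ctr[1]=3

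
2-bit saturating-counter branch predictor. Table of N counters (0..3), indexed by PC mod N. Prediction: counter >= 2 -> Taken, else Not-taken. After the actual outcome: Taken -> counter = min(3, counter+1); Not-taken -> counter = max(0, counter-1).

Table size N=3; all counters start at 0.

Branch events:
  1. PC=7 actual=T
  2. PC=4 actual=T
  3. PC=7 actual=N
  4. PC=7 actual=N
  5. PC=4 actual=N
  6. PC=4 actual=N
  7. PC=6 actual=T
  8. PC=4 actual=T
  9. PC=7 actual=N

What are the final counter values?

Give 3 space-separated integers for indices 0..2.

Answer: 1 0 0

Derivation:
Ev 1: PC=7 idx=1 pred=N actual=T -> ctr[1]=1
Ev 2: PC=4 idx=1 pred=N actual=T -> ctr[1]=2
Ev 3: PC=7 idx=1 pred=T actual=N -> ctr[1]=1
Ev 4: PC=7 idx=1 pred=N actual=N -> ctr[1]=0
Ev 5: PC=4 idx=1 pred=N actual=N -> ctr[1]=0
Ev 6: PC=4 idx=1 pred=N actual=N -> ctr[1]=0
Ev 7: PC=6 idx=0 pred=N actual=T -> ctr[0]=1
Ev 8: PC=4 idx=1 pred=N actual=T -> ctr[1]=1
Ev 9: PC=7 idx=1 pred=N actual=N -> ctr[1]=0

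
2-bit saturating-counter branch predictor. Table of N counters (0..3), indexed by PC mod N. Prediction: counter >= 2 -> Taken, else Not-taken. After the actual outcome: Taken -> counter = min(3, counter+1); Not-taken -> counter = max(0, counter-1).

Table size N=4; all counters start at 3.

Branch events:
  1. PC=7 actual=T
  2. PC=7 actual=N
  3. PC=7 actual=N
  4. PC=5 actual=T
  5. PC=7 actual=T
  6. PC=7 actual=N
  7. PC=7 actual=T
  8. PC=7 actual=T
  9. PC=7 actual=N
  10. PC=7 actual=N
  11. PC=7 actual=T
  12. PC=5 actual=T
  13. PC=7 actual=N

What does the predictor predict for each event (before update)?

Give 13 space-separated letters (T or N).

Answer: T T T T N T N T T T N T T

Derivation:
Ev 1: PC=7 idx=3 pred=T actual=T -> ctr[3]=3
Ev 2: PC=7 idx=3 pred=T actual=N -> ctr[3]=2
Ev 3: PC=7 idx=3 pred=T actual=N -> ctr[3]=1
Ev 4: PC=5 idx=1 pred=T actual=T -> ctr[1]=3
Ev 5: PC=7 idx=3 pred=N actual=T -> ctr[3]=2
Ev 6: PC=7 idx=3 pred=T actual=N -> ctr[3]=1
Ev 7: PC=7 idx=3 pred=N actual=T -> ctr[3]=2
Ev 8: PC=7 idx=3 pred=T actual=T -> ctr[3]=3
Ev 9: PC=7 idx=3 pred=T actual=N -> ctr[3]=2
Ev 10: PC=7 idx=3 pred=T actual=N -> ctr[3]=1
Ev 11: PC=7 idx=3 pred=N actual=T -> ctr[3]=2
Ev 12: PC=5 idx=1 pred=T actual=T -> ctr[1]=3
Ev 13: PC=7 idx=3 pred=T actual=N -> ctr[3]=1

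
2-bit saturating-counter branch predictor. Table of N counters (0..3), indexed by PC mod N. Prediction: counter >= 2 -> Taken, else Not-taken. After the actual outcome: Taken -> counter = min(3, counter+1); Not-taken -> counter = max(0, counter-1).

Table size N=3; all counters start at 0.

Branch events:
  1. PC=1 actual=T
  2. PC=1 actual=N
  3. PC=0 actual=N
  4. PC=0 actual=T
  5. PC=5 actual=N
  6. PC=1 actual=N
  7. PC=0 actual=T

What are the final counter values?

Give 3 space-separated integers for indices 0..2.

Ev 1: PC=1 idx=1 pred=N actual=T -> ctr[1]=1
Ev 2: PC=1 idx=1 pred=N actual=N -> ctr[1]=0
Ev 3: PC=0 idx=0 pred=N actual=N -> ctr[0]=0
Ev 4: PC=0 idx=0 pred=N actual=T -> ctr[0]=1
Ev 5: PC=5 idx=2 pred=N actual=N -> ctr[2]=0
Ev 6: PC=1 idx=1 pred=N actual=N -> ctr[1]=0
Ev 7: PC=0 idx=0 pred=N actual=T -> ctr[0]=2

Answer: 2 0 0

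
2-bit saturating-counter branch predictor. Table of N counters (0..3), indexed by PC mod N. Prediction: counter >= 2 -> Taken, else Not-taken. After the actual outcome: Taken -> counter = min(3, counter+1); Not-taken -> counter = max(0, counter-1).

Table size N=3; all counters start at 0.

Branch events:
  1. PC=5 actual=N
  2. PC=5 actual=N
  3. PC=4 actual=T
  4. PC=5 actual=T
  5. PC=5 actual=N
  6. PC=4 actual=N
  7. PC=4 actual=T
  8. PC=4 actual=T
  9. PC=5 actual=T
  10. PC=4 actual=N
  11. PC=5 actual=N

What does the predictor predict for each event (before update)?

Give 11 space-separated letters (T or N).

Ev 1: PC=5 idx=2 pred=N actual=N -> ctr[2]=0
Ev 2: PC=5 idx=2 pred=N actual=N -> ctr[2]=0
Ev 3: PC=4 idx=1 pred=N actual=T -> ctr[1]=1
Ev 4: PC=5 idx=2 pred=N actual=T -> ctr[2]=1
Ev 5: PC=5 idx=2 pred=N actual=N -> ctr[2]=0
Ev 6: PC=4 idx=1 pred=N actual=N -> ctr[1]=0
Ev 7: PC=4 idx=1 pred=N actual=T -> ctr[1]=1
Ev 8: PC=4 idx=1 pred=N actual=T -> ctr[1]=2
Ev 9: PC=5 idx=2 pred=N actual=T -> ctr[2]=1
Ev 10: PC=4 idx=1 pred=T actual=N -> ctr[1]=1
Ev 11: PC=5 idx=2 pred=N actual=N -> ctr[2]=0

Answer: N N N N N N N N N T N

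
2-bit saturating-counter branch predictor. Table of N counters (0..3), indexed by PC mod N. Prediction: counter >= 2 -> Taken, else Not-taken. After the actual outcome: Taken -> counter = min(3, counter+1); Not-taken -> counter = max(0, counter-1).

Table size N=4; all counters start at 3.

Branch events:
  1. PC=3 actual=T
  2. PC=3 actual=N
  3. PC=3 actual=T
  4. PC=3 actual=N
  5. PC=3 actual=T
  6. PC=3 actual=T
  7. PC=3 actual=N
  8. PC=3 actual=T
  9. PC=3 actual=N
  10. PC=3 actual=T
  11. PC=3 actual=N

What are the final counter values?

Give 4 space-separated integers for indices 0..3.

Ev 1: PC=3 idx=3 pred=T actual=T -> ctr[3]=3
Ev 2: PC=3 idx=3 pred=T actual=N -> ctr[3]=2
Ev 3: PC=3 idx=3 pred=T actual=T -> ctr[3]=3
Ev 4: PC=3 idx=3 pred=T actual=N -> ctr[3]=2
Ev 5: PC=3 idx=3 pred=T actual=T -> ctr[3]=3
Ev 6: PC=3 idx=3 pred=T actual=T -> ctr[3]=3
Ev 7: PC=3 idx=3 pred=T actual=N -> ctr[3]=2
Ev 8: PC=3 idx=3 pred=T actual=T -> ctr[3]=3
Ev 9: PC=3 idx=3 pred=T actual=N -> ctr[3]=2
Ev 10: PC=3 idx=3 pred=T actual=T -> ctr[3]=3
Ev 11: PC=3 idx=3 pred=T actual=N -> ctr[3]=2

Answer: 3 3 3 2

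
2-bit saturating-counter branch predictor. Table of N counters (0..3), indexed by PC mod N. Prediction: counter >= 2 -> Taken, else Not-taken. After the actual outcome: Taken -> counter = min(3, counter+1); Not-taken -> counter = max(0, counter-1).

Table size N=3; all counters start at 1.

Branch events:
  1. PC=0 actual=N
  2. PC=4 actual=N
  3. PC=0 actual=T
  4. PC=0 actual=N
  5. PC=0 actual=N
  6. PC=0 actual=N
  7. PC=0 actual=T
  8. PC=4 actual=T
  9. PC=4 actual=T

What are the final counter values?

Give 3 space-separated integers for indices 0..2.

Ev 1: PC=0 idx=0 pred=N actual=N -> ctr[0]=0
Ev 2: PC=4 idx=1 pred=N actual=N -> ctr[1]=0
Ev 3: PC=0 idx=0 pred=N actual=T -> ctr[0]=1
Ev 4: PC=0 idx=0 pred=N actual=N -> ctr[0]=0
Ev 5: PC=0 idx=0 pred=N actual=N -> ctr[0]=0
Ev 6: PC=0 idx=0 pred=N actual=N -> ctr[0]=0
Ev 7: PC=0 idx=0 pred=N actual=T -> ctr[0]=1
Ev 8: PC=4 idx=1 pred=N actual=T -> ctr[1]=1
Ev 9: PC=4 idx=1 pred=N actual=T -> ctr[1]=2

Answer: 1 2 1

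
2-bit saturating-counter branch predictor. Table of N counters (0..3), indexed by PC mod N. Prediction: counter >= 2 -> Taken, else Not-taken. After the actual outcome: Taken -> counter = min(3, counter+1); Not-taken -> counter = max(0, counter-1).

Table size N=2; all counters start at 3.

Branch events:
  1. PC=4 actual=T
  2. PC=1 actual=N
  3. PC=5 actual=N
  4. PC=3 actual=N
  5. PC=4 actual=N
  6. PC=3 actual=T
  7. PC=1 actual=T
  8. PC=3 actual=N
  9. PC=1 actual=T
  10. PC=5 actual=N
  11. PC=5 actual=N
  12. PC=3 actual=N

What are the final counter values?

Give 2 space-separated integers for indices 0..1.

Ev 1: PC=4 idx=0 pred=T actual=T -> ctr[0]=3
Ev 2: PC=1 idx=1 pred=T actual=N -> ctr[1]=2
Ev 3: PC=5 idx=1 pred=T actual=N -> ctr[1]=1
Ev 4: PC=3 idx=1 pred=N actual=N -> ctr[1]=0
Ev 5: PC=4 idx=0 pred=T actual=N -> ctr[0]=2
Ev 6: PC=3 idx=1 pred=N actual=T -> ctr[1]=1
Ev 7: PC=1 idx=1 pred=N actual=T -> ctr[1]=2
Ev 8: PC=3 idx=1 pred=T actual=N -> ctr[1]=1
Ev 9: PC=1 idx=1 pred=N actual=T -> ctr[1]=2
Ev 10: PC=5 idx=1 pred=T actual=N -> ctr[1]=1
Ev 11: PC=5 idx=1 pred=N actual=N -> ctr[1]=0
Ev 12: PC=3 idx=1 pred=N actual=N -> ctr[1]=0

Answer: 2 0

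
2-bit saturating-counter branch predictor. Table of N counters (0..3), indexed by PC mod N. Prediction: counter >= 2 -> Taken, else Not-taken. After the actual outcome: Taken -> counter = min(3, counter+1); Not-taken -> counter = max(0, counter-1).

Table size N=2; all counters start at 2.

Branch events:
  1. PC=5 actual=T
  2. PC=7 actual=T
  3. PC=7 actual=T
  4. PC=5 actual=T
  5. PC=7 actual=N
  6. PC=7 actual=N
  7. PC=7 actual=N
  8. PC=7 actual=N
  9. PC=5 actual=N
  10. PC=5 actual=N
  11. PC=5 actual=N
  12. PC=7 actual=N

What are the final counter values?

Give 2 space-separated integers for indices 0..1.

Ev 1: PC=5 idx=1 pred=T actual=T -> ctr[1]=3
Ev 2: PC=7 idx=1 pred=T actual=T -> ctr[1]=3
Ev 3: PC=7 idx=1 pred=T actual=T -> ctr[1]=3
Ev 4: PC=5 idx=1 pred=T actual=T -> ctr[1]=3
Ev 5: PC=7 idx=1 pred=T actual=N -> ctr[1]=2
Ev 6: PC=7 idx=1 pred=T actual=N -> ctr[1]=1
Ev 7: PC=7 idx=1 pred=N actual=N -> ctr[1]=0
Ev 8: PC=7 idx=1 pred=N actual=N -> ctr[1]=0
Ev 9: PC=5 idx=1 pred=N actual=N -> ctr[1]=0
Ev 10: PC=5 idx=1 pred=N actual=N -> ctr[1]=0
Ev 11: PC=5 idx=1 pred=N actual=N -> ctr[1]=0
Ev 12: PC=7 idx=1 pred=N actual=N -> ctr[1]=0

Answer: 2 0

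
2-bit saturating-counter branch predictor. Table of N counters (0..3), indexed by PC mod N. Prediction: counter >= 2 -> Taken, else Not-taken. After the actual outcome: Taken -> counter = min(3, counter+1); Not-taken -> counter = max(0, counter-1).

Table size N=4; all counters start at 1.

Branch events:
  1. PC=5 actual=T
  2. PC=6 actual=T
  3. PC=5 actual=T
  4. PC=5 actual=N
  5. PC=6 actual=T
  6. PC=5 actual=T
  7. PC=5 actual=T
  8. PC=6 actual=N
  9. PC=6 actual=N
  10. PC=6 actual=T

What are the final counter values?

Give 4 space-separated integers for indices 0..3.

Ev 1: PC=5 idx=1 pred=N actual=T -> ctr[1]=2
Ev 2: PC=6 idx=2 pred=N actual=T -> ctr[2]=2
Ev 3: PC=5 idx=1 pred=T actual=T -> ctr[1]=3
Ev 4: PC=5 idx=1 pred=T actual=N -> ctr[1]=2
Ev 5: PC=6 idx=2 pred=T actual=T -> ctr[2]=3
Ev 6: PC=5 idx=1 pred=T actual=T -> ctr[1]=3
Ev 7: PC=5 idx=1 pred=T actual=T -> ctr[1]=3
Ev 8: PC=6 idx=2 pred=T actual=N -> ctr[2]=2
Ev 9: PC=6 idx=2 pred=T actual=N -> ctr[2]=1
Ev 10: PC=6 idx=2 pred=N actual=T -> ctr[2]=2

Answer: 1 3 2 1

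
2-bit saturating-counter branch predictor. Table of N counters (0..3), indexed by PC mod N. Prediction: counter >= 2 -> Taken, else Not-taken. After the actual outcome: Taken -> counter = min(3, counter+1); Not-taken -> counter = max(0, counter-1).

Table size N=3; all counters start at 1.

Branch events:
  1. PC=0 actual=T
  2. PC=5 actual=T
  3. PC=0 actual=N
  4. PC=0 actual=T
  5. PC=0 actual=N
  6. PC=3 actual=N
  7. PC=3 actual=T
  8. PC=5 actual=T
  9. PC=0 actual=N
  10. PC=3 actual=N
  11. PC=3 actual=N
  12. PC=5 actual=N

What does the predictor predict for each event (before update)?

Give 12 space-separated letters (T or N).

Ev 1: PC=0 idx=0 pred=N actual=T -> ctr[0]=2
Ev 2: PC=5 idx=2 pred=N actual=T -> ctr[2]=2
Ev 3: PC=0 idx=0 pred=T actual=N -> ctr[0]=1
Ev 4: PC=0 idx=0 pred=N actual=T -> ctr[0]=2
Ev 5: PC=0 idx=0 pred=T actual=N -> ctr[0]=1
Ev 6: PC=3 idx=0 pred=N actual=N -> ctr[0]=0
Ev 7: PC=3 idx=0 pred=N actual=T -> ctr[0]=1
Ev 8: PC=5 idx=2 pred=T actual=T -> ctr[2]=3
Ev 9: PC=0 idx=0 pred=N actual=N -> ctr[0]=0
Ev 10: PC=3 idx=0 pred=N actual=N -> ctr[0]=0
Ev 11: PC=3 idx=0 pred=N actual=N -> ctr[0]=0
Ev 12: PC=5 idx=2 pred=T actual=N -> ctr[2]=2

Answer: N N T N T N N T N N N T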